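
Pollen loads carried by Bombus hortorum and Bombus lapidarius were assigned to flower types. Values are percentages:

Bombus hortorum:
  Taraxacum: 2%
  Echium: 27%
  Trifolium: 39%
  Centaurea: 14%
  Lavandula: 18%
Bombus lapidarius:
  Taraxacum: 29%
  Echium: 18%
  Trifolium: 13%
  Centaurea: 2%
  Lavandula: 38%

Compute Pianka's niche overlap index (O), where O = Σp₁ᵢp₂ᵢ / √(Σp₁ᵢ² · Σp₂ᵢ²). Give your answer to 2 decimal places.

Convert percentages to proportions (divide by 100).
Σ p₁ᵢp₂ᵢ = 0.0058 + 0.0486 + 0.0507 + 0.0028 + 0.0684 = 0.1763
Σp_1ᵢ² = 0.02² + 0.27² + 0.39² + 0.14² + 0.18² = 0.0004 + 0.0729 + 0.1521 + 0.0196 + 0.0324 = 0.2774
Σp_2ᵢ² = 0.29² + 0.18² + 0.13² + 0.02² + 0.38² = 0.0841 + 0.0324 + 0.0169 + 0.0004 + 0.1444 = 0.2782
O = 0.1763 / √(0.2774 × 0.2782) = 0.1763 / 0.27780 = 0.6346

0.63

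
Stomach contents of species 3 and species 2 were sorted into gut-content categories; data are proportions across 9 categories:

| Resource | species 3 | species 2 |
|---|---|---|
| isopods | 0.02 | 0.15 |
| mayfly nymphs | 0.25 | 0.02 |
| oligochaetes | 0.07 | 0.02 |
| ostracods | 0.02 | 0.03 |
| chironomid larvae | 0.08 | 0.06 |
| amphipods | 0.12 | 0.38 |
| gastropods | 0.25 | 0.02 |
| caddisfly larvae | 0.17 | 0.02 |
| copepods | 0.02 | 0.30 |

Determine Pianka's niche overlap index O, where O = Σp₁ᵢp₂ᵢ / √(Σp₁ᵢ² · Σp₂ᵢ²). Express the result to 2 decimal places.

Σ p₁ᵢp₂ᵢ = 0.0030 + 0.0050 + 0.0014 + 0.0006 + 0.0048 + 0.0456 + 0.0050 + 0.0034 + 0.0060 = 0.0748
Σp_1ᵢ² = 0.02² + 0.25² + 0.07² + 0.02² + 0.08² + 0.12² + 0.25² + 0.17² + 0.02² = 0.0004 + 0.0625 + 0.0049 + 0.0004 + 0.0064 + 0.0144 + 0.0625 + 0.0289 + 0.0004 = 0.1808
Σp_2ᵢ² = 0.15² + 0.02² + 0.02² + 0.03² + 0.06² + 0.38² + 0.02² + 0.02² + 0.30² = 0.0225 + 0.0004 + 0.0004 + 0.0009 + 0.0036 + 0.1444 + 0.0004 + 0.0004 + 0.0900 = 0.2630
O = 0.0748 / √(0.1808 × 0.2630) = 0.0748 / 0.21806 = 0.3430

0.34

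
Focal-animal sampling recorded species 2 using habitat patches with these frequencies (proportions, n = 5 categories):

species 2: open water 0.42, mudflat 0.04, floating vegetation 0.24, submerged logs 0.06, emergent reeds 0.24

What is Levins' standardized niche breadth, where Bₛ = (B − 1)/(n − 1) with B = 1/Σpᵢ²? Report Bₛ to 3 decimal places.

Σpᵢ² = 0.42² + 0.04² + 0.24² + 0.06² + 0.24² = 0.1764 + 0.0016 + 0.0576 + 0.0036 + 0.0576 = 0.2968
B = 1 / 0.2968 = 3.36927
Bₛ = (B − 1)/(n − 1) = (3.36927 − 1)/(5 − 1) = 2.36927/4 = 0.59232

0.592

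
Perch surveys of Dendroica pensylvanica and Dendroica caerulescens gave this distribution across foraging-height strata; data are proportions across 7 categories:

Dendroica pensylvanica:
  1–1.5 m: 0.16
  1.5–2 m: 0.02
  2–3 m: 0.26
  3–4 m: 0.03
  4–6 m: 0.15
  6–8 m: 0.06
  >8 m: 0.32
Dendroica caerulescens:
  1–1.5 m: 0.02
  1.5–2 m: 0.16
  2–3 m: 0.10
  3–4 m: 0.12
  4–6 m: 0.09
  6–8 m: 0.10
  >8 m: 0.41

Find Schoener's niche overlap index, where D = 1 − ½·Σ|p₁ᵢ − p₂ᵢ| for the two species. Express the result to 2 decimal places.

0.64

Σ|p₁ᵢ − p₂ᵢ| = 0.14 + 0.14 + 0.16 + 0.09 + 0.06 + 0.04 + 0.09 = 0.72
D = 1 − ½ × 0.72 = 1 − 0.360 = 0.6400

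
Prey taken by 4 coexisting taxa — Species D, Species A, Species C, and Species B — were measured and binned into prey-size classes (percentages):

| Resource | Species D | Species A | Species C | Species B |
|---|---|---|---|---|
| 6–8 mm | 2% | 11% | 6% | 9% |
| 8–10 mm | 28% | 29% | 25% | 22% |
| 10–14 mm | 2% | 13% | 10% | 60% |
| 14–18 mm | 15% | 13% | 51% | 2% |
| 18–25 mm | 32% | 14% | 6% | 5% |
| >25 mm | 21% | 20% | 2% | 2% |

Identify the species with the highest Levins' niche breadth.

Species A

Convert percentages to proportions (divide by 100).
Σp_Dᵢ² = 0.02² + 0.28² + 0.02² + 0.15² + 0.32² + 0.21² = 0.0004 + 0.0784 + 0.0004 + 0.0225 + 0.1024 + 0.0441 = 0.2482
B_D = 1 / 0.2482 = 4.0290
Σp_Aᵢ² = 0.11² + 0.29² + 0.13² + 0.13² + 0.14² + 0.20² = 0.0121 + 0.0841 + 0.0169 + 0.0169 + 0.0196 + 0.0400 = 0.1896
B_A = 1 / 0.1896 = 5.2743
Σp_Cᵢ² = 0.06² + 0.25² + 0.10² + 0.51² + 0.06² + 0.02² = 0.0036 + 0.0625 + 0.0100 + 0.2601 + 0.0036 + 0.0004 = 0.3402
B_C = 1 / 0.3402 = 2.9394
Σp_Bᵢ² = 0.09² + 0.22² + 0.60² + 0.02² + 0.05² + 0.02² = 0.0081 + 0.0484 + 0.3600 + 0.0004 + 0.0025 + 0.0004 = 0.4198
B_B = 1 / 0.4198 = 2.3821
Highest B → broadest niche (most generalist): Species A (B = 5.27).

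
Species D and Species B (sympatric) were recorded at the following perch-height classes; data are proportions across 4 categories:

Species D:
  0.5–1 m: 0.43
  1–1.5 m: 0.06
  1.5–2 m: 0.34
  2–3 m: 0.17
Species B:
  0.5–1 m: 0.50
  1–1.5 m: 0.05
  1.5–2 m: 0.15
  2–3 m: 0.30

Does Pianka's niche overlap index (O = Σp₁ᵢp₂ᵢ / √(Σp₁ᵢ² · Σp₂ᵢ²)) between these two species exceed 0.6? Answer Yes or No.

Σ p₁ᵢp₂ᵢ = 0.2150 + 0.0030 + 0.0510 + 0.0510 = 0.3200
Σp_1ᵢ² = 0.43² + 0.06² + 0.34² + 0.17² = 0.1849 + 0.0036 + 0.1156 + 0.0289 = 0.3330
Σp_2ᵢ² = 0.50² + 0.05² + 0.15² + 0.30² = 0.2500 + 0.0025 + 0.0225 + 0.0900 = 0.3650
O = 0.3200 / √(0.3330 × 0.3650) = 0.3200 / 0.34863 = 0.9179
O = 0.9179 > 0.6 → Yes.

Yes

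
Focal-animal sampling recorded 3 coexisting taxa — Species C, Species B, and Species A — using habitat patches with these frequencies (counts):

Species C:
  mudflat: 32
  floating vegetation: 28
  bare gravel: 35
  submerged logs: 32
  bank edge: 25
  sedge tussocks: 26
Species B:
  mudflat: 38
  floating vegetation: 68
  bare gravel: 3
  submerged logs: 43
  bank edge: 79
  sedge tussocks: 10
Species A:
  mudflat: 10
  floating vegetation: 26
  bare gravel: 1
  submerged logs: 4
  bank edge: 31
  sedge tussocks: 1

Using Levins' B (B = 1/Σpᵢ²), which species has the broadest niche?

Proportions for Species C (n=178): 32/178=0.1798, 28/178=0.1573, 35/178=0.1966, 32/178=0.1798, 25/178=0.1404, 26/178=0.1461
Proportions for Species B (n=241): 38/241=0.1577, 68/241=0.2822, 3/241=0.0124, 43/241=0.1784, 79/241=0.3278, 10/241=0.0415
Proportions for Species A (n=73): 10/73=0.1370, 26/73=0.3562, 1/73=0.0137, 4/73=0.0548, 31/73=0.4247, 1/73=0.0137
Σp_Cᵢ² = 0.1798² + 0.1573² + 0.1966² + 0.1798² + 0.1404² + 0.1461² = 0.032328 + 0.024743 + 0.038652 + 0.032328 + 0.019712 + 0.021345 = 0.169108
B_C = 1 / 0.169108 = 5.9134
Σp_Bᵢ² = 0.1577² + 0.2822² + 0.0124² + 0.1784² + 0.3278² + 0.0415² = 0.024869 + 0.079637 + 0.000154 + 0.031827 + 0.107453 + 0.001722 = 0.245662
B_B = 1 / 0.245662 = 4.0706
Σp_Aᵢ² = 0.1370² + 0.3562² + 0.0137² + 0.0548² + 0.4247² + 0.0137² = 0.018769 + 0.126878 + 0.000188 + 0.003003 + 0.180370 + 0.000188 = 0.329396
B_A = 1 / 0.329396 = 3.0359
Highest B → broadest niche (most generalist): Species C (B = 5.91).

Species C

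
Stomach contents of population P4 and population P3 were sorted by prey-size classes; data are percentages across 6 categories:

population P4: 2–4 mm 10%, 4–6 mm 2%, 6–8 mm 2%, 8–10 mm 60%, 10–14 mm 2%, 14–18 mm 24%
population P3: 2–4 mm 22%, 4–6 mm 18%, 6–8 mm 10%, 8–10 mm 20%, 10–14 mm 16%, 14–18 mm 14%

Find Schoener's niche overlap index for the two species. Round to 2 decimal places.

0.50

Convert percentages to proportions (divide by 100).
Σ|p₁ᵢ − p₂ᵢ| = 0.12 + 0.16 + 0.08 + 0.40 + 0.14 + 0.10 = 1.00
D = 1 − ½ × 1.00 = 1 − 0.500 = 0.5000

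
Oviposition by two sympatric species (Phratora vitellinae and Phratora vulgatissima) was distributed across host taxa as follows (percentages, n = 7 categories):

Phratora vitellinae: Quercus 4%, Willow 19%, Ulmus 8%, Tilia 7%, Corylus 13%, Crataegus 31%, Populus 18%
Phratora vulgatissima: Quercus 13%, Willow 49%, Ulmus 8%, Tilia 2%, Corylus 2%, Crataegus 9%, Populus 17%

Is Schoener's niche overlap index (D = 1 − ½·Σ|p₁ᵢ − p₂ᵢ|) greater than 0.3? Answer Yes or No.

Yes

Convert percentages to proportions (divide by 100).
Σ|p₁ᵢ − p₂ᵢ| = 0.09 + 0.30 + 0.00 + 0.05 + 0.11 + 0.22 + 0.01 = 0.78
D = 1 − ½ × 0.78 = 1 − 0.390 = 0.6100
D = 0.6100 > 0.3 → Yes.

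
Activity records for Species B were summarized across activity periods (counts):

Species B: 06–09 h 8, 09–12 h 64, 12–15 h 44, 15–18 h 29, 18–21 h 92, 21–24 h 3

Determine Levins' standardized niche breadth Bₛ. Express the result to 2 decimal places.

0.55

Proportions for Species B (n=240): 8/240=0.0333, 64/240=0.2667, 44/240=0.1833, 29/240=0.1208, 92/240=0.3833, 3/240=0.0125
Σpᵢ² = 0.0333² + 0.2667² + 0.1833² + 0.1208² + 0.3833² + 0.0125² = 0.001109 + 0.071129 + 0.033599 + 0.014593 + 0.146919 + 0.000156 = 0.267505
B = 1 / 0.267505 = 3.7382
Bₛ = (B − 1)/(n − 1) = (3.7382 − 1)/(6 − 1) = 2.7382/5 = 0.5476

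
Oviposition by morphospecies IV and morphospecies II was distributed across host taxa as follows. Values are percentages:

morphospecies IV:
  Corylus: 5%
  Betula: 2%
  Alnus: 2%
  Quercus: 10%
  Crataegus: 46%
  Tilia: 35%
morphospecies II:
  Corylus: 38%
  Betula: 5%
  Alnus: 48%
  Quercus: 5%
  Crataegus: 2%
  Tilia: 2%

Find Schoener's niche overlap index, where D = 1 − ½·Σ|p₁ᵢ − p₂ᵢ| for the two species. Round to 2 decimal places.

Convert percentages to proportions (divide by 100).
Σ|p₁ᵢ − p₂ᵢ| = 0.33 + 0.03 + 0.46 + 0.05 + 0.44 + 0.33 = 1.64
D = 1 − ½ × 1.64 = 1 − 0.820 = 0.1800

0.18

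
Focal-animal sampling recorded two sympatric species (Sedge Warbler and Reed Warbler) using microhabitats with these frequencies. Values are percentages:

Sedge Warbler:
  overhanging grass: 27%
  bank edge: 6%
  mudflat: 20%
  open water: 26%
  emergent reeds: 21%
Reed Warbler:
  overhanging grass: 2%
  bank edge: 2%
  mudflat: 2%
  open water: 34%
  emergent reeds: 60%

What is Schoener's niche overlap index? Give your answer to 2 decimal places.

0.53

Convert percentages to proportions (divide by 100).
Σ|p₁ᵢ − p₂ᵢ| = 0.25 + 0.04 + 0.18 + 0.08 + 0.39 = 0.94
D = 1 − ½ × 0.94 = 1 − 0.470 = 0.5300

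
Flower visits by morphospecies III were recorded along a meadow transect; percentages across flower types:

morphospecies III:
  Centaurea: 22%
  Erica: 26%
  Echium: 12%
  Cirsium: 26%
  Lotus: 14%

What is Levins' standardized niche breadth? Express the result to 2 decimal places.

0.90

Convert percentages to proportions (divide by 100).
Σpᵢ² = 0.22² + 0.26² + 0.12² + 0.26² + 0.14² = 0.0484 + 0.0676 + 0.0144 + 0.0676 + 0.0196 = 0.2176
B = 1 / 0.2176 = 4.5956
Bₛ = (B − 1)/(n − 1) = (4.5956 − 1)/(5 − 1) = 3.5956/4 = 0.8989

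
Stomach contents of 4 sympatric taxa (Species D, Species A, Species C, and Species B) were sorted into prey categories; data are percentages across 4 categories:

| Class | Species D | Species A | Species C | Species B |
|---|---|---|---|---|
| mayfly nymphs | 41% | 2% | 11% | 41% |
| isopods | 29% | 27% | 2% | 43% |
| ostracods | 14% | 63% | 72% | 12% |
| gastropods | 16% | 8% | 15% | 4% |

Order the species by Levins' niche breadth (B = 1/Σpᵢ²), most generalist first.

Convert percentages to proportions (divide by 100).
Σp_Dᵢ² = 0.41² + 0.29² + 0.14² + 0.16² = 0.1681 + 0.0841 + 0.0196 + 0.0256 = 0.2974
B_D = 1 / 0.2974 = 3.3625
Σp_Aᵢ² = 0.02² + 0.27² + 0.63² + 0.08² = 0.0004 + 0.0729 + 0.3969 + 0.0064 = 0.4766
B_A = 1 / 0.4766 = 2.0982
Σp_Cᵢ² = 0.11² + 0.02² + 0.72² + 0.15² = 0.0121 + 0.0004 + 0.5184 + 0.0225 = 0.5534
B_C = 1 / 0.5534 = 1.8070
Σp_Bᵢ² = 0.41² + 0.43² + 0.12² + 0.04² = 0.1681 + 0.1849 + 0.0144 + 0.0016 = 0.3690
B_B = 1 / 0.3690 = 2.7100
Ranking by B (broadest → narrowest): Species D (3.36) > Species B (2.71) > Species A (2.10) > Species C (1.81)

Species D > Species B > Species A > Species C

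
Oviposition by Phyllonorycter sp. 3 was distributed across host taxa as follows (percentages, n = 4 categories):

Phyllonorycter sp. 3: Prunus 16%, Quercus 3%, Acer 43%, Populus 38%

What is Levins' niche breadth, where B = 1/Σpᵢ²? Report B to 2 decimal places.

Convert percentages to proportions (divide by 100).
Σpᵢ² = 0.16² + 0.03² + 0.43² + 0.38² = 0.0256 + 0.0009 + 0.1849 + 0.1444 = 0.3558
B = 1 / 0.3558 = 2.8106

2.81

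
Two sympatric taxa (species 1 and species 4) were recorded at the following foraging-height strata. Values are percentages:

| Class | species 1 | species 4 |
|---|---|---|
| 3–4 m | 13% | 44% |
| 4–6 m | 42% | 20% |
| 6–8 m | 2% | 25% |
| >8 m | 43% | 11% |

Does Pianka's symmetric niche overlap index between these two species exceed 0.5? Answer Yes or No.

Convert percentages to proportions (divide by 100).
Σ p₁ᵢp₂ᵢ = 0.0572 + 0.0840 + 0.0050 + 0.0473 = 0.1935
Σp_1ᵢ² = 0.13² + 0.42² + 0.02² + 0.43² = 0.0169 + 0.1764 + 0.0004 + 0.1849 = 0.3786
Σp_2ᵢ² = 0.44² + 0.20² + 0.25² + 0.11² = 0.1936 + 0.0400 + 0.0625 + 0.0121 = 0.3082
O = 0.1935 / √(0.3786 × 0.3082) = 0.1935 / 0.34159 = 0.5665
O = 0.5665 > 0.5 → Yes.

Yes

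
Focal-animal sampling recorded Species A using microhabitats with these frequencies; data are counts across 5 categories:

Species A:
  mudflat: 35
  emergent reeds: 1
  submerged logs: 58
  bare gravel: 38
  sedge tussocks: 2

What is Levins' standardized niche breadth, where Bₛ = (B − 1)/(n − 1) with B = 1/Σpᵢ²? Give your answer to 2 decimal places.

Proportions for Species A (n=134): 35/134=0.2612, 1/134=0.0075, 58/134=0.4328, 38/134=0.2836, 2/134=0.0149
Σpᵢ² = 0.2612² + 0.0075² + 0.4328² + 0.2836² + 0.0149² = 0.068225 + 0.000056 + 0.187316 + 0.080429 + 0.000222 = 0.336248
B = 1 / 0.336248 = 2.9740
Bₛ = (B − 1)/(n − 1) = (2.9740 − 1)/(5 − 1) = 1.9740/4 = 0.4935

0.49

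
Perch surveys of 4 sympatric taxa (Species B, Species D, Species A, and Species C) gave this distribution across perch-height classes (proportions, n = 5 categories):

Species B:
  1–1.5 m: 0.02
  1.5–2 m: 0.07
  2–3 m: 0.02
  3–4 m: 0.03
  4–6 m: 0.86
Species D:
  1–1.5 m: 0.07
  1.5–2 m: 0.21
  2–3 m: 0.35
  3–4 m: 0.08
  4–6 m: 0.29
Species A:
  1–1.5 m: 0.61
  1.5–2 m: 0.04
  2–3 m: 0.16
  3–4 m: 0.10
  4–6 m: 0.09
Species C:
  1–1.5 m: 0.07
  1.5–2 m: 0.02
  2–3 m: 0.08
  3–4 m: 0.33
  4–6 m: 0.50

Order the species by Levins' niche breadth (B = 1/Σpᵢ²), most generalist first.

Species D > Species C > Species A > Species B

Σp_Bᵢ² = 0.02² + 0.07² + 0.02² + 0.03² + 0.86² = 0.0004 + 0.0049 + 0.0004 + 0.0009 + 0.7396 = 0.7462
B_B = 1 / 0.7462 = 1.3401
Σp_Dᵢ² = 0.07² + 0.21² + 0.35² + 0.08² + 0.29² = 0.0049 + 0.0441 + 0.1225 + 0.0064 + 0.0841 = 0.2620
B_D = 1 / 0.2620 = 3.8168
Σp_Aᵢ² = 0.61² + 0.04² + 0.16² + 0.10² + 0.09² = 0.3721 + 0.0016 + 0.0256 + 0.0100 + 0.0081 = 0.4174
B_A = 1 / 0.4174 = 2.3958
Σp_Cᵢ² = 0.07² + 0.02² + 0.08² + 0.33² + 0.50² = 0.0049 + 0.0004 + 0.0064 + 0.1089 + 0.2500 = 0.3706
B_C = 1 / 0.3706 = 2.6983
Ranking by B (broadest → narrowest): Species D (3.82) > Species C (2.70) > Species A (2.40) > Species B (1.34)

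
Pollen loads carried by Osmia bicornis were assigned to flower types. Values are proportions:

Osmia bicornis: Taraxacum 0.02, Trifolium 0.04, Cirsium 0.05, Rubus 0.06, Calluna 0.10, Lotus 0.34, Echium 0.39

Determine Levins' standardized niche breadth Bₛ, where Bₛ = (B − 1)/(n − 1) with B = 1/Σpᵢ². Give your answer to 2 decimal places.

0.42

Σpᵢ² = 0.02² + 0.04² + 0.05² + 0.06² + 0.10² + 0.34² + 0.39² = 0.0004 + 0.0016 + 0.0025 + 0.0036 + 0.0100 + 0.1156 + 0.1521 = 0.2858
B = 1 / 0.2858 = 3.4990
Bₛ = (B − 1)/(n − 1) = (3.4990 − 1)/(7 − 1) = 2.4990/6 = 0.4165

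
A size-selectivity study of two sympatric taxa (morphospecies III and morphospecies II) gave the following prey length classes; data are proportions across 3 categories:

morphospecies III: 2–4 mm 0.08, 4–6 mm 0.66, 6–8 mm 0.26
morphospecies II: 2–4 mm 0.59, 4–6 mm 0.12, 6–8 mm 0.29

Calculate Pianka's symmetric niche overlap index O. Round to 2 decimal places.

Σ p₁ᵢp₂ᵢ = 0.0472 + 0.0792 + 0.0754 = 0.2018
Σp_1ᵢ² = 0.08² + 0.66² + 0.26² = 0.0064 + 0.4356 + 0.0676 = 0.5096
Σp_2ᵢ² = 0.59² + 0.12² + 0.29² = 0.3481 + 0.0144 + 0.0841 = 0.4466
O = 0.2018 / √(0.5096 × 0.4466) = 0.2018 / 0.47706 = 0.4230

0.42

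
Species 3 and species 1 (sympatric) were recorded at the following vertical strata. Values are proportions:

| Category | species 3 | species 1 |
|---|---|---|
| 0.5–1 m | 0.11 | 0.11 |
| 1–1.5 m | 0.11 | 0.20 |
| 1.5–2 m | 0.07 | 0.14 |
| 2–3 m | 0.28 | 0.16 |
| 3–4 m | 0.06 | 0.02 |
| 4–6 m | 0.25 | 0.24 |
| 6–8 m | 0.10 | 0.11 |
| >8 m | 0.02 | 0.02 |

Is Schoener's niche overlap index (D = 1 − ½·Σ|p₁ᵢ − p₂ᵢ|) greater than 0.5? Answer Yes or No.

Σ|p₁ᵢ − p₂ᵢ| = 0.00 + 0.09 + 0.07 + 0.12 + 0.04 + 0.01 + 0.01 + 0.00 = 0.34
D = 1 − ½ × 0.34 = 1 − 0.170 = 0.8300
D = 0.8300 > 0.5 → Yes.

Yes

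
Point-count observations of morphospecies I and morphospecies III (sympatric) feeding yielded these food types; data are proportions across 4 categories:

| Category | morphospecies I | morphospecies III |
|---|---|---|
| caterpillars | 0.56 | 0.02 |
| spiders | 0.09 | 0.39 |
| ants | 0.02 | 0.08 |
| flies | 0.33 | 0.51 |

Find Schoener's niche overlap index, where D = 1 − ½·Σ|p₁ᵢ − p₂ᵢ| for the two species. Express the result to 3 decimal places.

Σ|p₁ᵢ − p₂ᵢ| = 0.54 + 0.30 + 0.06 + 0.18 = 1.08
D = 1 − ½ × 1.08 = 1 − 0.540 = 0.46000

0.460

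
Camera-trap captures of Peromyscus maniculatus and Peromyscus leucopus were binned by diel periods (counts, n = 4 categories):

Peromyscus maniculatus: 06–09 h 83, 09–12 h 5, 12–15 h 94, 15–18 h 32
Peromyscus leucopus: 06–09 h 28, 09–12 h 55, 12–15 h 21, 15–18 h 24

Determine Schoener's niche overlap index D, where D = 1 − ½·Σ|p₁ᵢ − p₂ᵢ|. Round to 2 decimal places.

Proportions for Peromyscus maniculatus (n=214): 83/214=0.3879, 5/214=0.0234, 94/214=0.4393, 32/214=0.1495
Proportions for Peromyscus leucopus (n=128): 28/128=0.2188, 55/128=0.4297, 21/128=0.1641, 24/128=0.1875
Σ|p₁ᵢ − p₂ᵢ| = 0.1691 + 0.4063 + 0.2752 + 0.0380 = 0.8886
D = 1 − ½ × 0.8886 = 1 − 0.44430 = 0.55570

0.56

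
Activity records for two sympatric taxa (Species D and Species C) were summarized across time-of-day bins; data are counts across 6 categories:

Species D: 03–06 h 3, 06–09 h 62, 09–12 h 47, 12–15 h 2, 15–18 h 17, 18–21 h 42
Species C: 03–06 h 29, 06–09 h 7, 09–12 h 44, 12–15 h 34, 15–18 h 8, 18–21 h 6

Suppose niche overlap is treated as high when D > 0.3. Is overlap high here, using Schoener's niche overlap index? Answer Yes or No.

Proportions for Species D (n=173): 3/173=0.0173, 62/173=0.3584, 47/173=0.2717, 2/173=0.0116, 17/173=0.0983, 42/173=0.2428
Proportions for Species C (n=128): 29/128=0.2266, 7/128=0.0547, 44/128=0.3438, 34/128=0.2656, 8/128=0.0625, 6/128=0.0469
Σ|p₁ᵢ − p₂ᵢ| = 0.2093 + 0.3037 + 0.0721 + 0.2540 + 0.0358 + 0.1959 = 1.0708
D = 1 − ½ × 1.0708 = 1 − 0.53540 = 0.46460
D = 0.46460 > 0.3 → Yes.

Yes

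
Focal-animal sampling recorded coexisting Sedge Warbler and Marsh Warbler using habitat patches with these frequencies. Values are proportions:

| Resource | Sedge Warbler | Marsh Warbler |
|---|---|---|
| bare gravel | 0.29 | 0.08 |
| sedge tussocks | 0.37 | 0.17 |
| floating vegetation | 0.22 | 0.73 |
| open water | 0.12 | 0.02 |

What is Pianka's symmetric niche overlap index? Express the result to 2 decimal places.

0.62

Σ p₁ᵢp₂ᵢ = 0.0232 + 0.0629 + 0.1606 + 0.0024 = 0.2491
Σp_1ᵢ² = 0.29² + 0.37² + 0.22² + 0.12² = 0.0841 + 0.1369 + 0.0484 + 0.0144 = 0.2838
Σp_2ᵢ² = 0.08² + 0.17² + 0.73² + 0.02² = 0.0064 + 0.0289 + 0.5329 + 0.0004 = 0.5686
O = 0.2491 / √(0.2838 × 0.5686) = 0.2491 / 0.40171 = 0.6201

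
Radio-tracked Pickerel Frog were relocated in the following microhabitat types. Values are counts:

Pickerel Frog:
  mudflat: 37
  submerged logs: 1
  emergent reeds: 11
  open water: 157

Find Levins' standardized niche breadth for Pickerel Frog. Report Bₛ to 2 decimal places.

Proportions for Pickerel Frog (n=206): 37/206=0.1796, 1/206=0.0049, 11/206=0.0534, 157/206=0.7621
Σpᵢ² = 0.1796² + 0.0049² + 0.0534² + 0.7621² = 0.032256 + 0.000024 + 0.002852 + 0.580796 = 0.615928
B = 1 / 0.615928 = 1.6236
Bₛ = (B − 1)/(n − 1) = (1.6236 − 1)/(4 − 1) = 0.6236/3 = 0.2079

0.21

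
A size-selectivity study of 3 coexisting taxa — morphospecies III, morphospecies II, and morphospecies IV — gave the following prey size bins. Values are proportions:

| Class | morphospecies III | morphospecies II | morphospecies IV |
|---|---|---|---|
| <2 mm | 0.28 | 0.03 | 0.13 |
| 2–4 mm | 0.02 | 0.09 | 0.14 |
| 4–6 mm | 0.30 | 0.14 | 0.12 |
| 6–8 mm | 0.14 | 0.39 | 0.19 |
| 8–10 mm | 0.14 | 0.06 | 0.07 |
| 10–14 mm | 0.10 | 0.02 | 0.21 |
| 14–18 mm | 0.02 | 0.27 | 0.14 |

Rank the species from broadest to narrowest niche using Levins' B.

morphospecies IV > morphospecies III > morphospecies II

Σp_IIIᵢ² = 0.28² + 0.02² + 0.30² + 0.14² + 0.14² + 0.10² + 0.02² = 0.0784 + 0.0004 + 0.0900 + 0.0196 + 0.0196 + 0.0100 + 0.0004 = 0.2184
B_III = 1 / 0.2184 = 4.5788
Σp_IIᵢ² = 0.03² + 0.09² + 0.14² + 0.39² + 0.06² + 0.02² + 0.27² = 0.0009 + 0.0081 + 0.0196 + 0.1521 + 0.0036 + 0.0004 + 0.0729 = 0.2576
B_II = 1 / 0.2576 = 3.8820
Σp_IVᵢ² = 0.13² + 0.14² + 0.12² + 0.19² + 0.07² + 0.21² + 0.14² = 0.0169 + 0.0196 + 0.0144 + 0.0361 + 0.0049 + 0.0441 + 0.0196 = 0.1556
B_IV = 1 / 0.1556 = 6.4267
Ranking by B (broadest → narrowest): morphospecies IV (6.43) > morphospecies III (4.58) > morphospecies II (3.88)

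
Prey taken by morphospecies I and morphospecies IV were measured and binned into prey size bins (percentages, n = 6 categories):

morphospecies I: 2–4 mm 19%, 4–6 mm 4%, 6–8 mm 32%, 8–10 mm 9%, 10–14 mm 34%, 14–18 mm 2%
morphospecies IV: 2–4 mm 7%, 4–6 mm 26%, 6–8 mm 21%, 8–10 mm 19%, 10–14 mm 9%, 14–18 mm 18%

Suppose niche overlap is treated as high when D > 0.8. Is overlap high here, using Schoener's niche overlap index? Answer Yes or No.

Convert percentages to proportions (divide by 100).
Σ|p₁ᵢ − p₂ᵢ| = 0.12 + 0.22 + 0.11 + 0.10 + 0.25 + 0.16 = 0.96
D = 1 − ½ × 0.96 = 1 − 0.480 = 0.5200
D = 0.5200 < 0.8 → No.

No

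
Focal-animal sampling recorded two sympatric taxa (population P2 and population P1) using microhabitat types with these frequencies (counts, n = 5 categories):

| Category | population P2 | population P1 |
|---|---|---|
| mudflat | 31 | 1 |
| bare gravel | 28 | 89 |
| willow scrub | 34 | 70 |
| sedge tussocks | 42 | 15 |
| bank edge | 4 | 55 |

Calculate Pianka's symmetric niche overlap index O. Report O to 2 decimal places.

Proportions for population P2 (n=139): 31/139=0.2230, 28/139=0.2014, 34/139=0.2446, 42/139=0.3022, 4/139=0.0288
Proportions for population P1 (n=230): 1/230=0.0043, 89/230=0.3870, 70/230=0.3043, 15/230=0.0652, 55/230=0.2391
Σ p₁ᵢp₂ᵢ = 0.000959 + 0.077942 + 0.074432 + 0.019703 + 0.006886 = 0.179922
Σp_1ᵢ² = 0.2230² + 0.2014² + 0.2446² + 0.3022² + 0.0288² = 0.049729 + 0.040562 + 0.059829 + 0.091325 + 0.000829 = 0.242274
Σp_2ᵢ² = 0.0043² + 0.3870² + 0.3043² + 0.0652² + 0.2391² = 0.000018 + 0.149769 + 0.092598 + 0.004251 + 0.057169 = 0.303805
O = 0.179922 / √(0.242274 × 0.303805) = 0.179922 / 0.2713007 = 0.6632

0.66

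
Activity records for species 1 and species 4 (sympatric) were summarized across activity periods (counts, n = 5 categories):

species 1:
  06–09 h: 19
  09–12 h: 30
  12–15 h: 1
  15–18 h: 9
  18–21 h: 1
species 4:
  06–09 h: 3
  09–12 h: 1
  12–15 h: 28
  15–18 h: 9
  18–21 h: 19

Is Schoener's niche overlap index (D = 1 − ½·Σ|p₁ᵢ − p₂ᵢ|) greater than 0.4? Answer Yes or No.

No

Proportions for species 1 (n=60): 19/60=0.3167, 30/60=0.5000, 1/60=0.0167, 9/60=0.1500, 1/60=0.0167
Proportions for species 4 (n=60): 3/60=0.0500, 1/60=0.0167, 28/60=0.4667, 9/60=0.1500, 19/60=0.3167
Σ|p₁ᵢ − p₂ᵢ| = 0.2667 + 0.4833 + 0.4500 + 0.0000 + 0.3000 = 1.5000
D = 1 − ½ × 1.5000 = 1 − 0.75000 = 0.25000
D = 0.25000 < 0.4 → No.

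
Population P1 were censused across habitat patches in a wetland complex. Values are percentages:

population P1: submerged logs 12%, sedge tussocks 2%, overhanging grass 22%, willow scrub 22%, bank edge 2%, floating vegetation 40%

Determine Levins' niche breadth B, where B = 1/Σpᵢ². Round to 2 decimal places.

Convert percentages to proportions (divide by 100).
Σpᵢ² = 0.12² + 0.02² + 0.22² + 0.22² + 0.02² + 0.40² = 0.0144 + 0.0004 + 0.0484 + 0.0484 + 0.0004 + 0.1600 = 0.2720
B = 1 / 0.2720 = 3.6765

3.68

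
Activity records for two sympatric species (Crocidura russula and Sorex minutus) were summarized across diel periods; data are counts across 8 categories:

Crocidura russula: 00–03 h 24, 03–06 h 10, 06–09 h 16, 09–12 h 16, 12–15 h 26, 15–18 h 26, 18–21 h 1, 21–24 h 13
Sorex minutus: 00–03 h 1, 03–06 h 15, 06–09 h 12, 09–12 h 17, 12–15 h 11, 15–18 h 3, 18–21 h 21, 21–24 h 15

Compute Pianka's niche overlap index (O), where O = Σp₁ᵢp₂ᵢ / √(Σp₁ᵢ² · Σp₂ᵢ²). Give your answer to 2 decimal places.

0.61

Proportions for Crocidura russula (n=132): 24/132=0.1818, 10/132=0.0758, 16/132=0.1212, 16/132=0.1212, 26/132=0.1970, 26/132=0.1970, 1/132=0.0076, 13/132=0.0985
Proportions for Sorex minutus (n=95): 1/95=0.0105, 15/95=0.1579, 12/95=0.1263, 17/95=0.1789, 11/95=0.1158, 3/95=0.0316, 21/95=0.2211, 15/95=0.1579
Σ p₁ᵢp₂ᵢ = 0.001909 + 0.011969 + 0.015308 + 0.021683 + 0.022813 + 0.006225 + 0.001680 + 0.015553 = 0.097140
Σp_1ᵢ² = 0.1818² + 0.0758² + 0.1212² + 0.1212² + 0.1970² + 0.1970² + 0.0076² + 0.0985² = 0.033051 + 0.005746 + 0.014689 + 0.014689 + 0.038809 + 0.038809 + 0.000058 + 0.009702 = 0.155553
Σp_2ᵢ² = 0.0105² + 0.1579² + 0.1263² + 0.1789² + 0.1158² + 0.0316² + 0.2211² + 0.1579² = 0.000110 + 0.024932 + 0.015952 + 0.032005 + 0.013410 + 0.000999 + 0.048885 + 0.024932 = 0.161225
O = 0.097140 / √(0.155553 × 0.161225) = 0.097140 / 0.1583636 = 0.6134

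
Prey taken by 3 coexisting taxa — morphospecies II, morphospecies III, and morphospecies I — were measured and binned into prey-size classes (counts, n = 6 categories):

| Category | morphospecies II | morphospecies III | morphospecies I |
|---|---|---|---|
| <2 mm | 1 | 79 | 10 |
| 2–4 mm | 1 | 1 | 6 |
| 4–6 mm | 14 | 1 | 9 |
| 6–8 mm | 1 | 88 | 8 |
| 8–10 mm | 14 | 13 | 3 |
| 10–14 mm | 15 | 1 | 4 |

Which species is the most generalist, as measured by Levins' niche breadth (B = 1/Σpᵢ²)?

morphospecies I

Proportions for morphospecies II (n=46): 1/46=0.0217, 1/46=0.0217, 14/46=0.3043, 1/46=0.0217, 14/46=0.3043, 15/46=0.3261
Proportions for morphospecies III (n=183): 79/183=0.4317, 1/183=0.0055, 1/183=0.0055, 88/183=0.4809, 13/183=0.0710, 1/183=0.0055
Proportions for morphospecies I (n=40): 10/40=0.2500, 6/40=0.1500, 9/40=0.2250, 8/40=0.2000, 3/40=0.0750, 4/40=0.1000
Σp_IIᵢ² = 0.0217² + 0.0217² + 0.3043² + 0.0217² + 0.3043² + 0.3261² = 0.000471 + 0.000471 + 0.092598 + 0.000471 + 0.092598 + 0.106341 = 0.292950
B_II = 1 / 0.292950 = 3.4136
Σp_IIIᵢ² = 0.4317² + 0.0055² + 0.0055² + 0.4809² + 0.0710² + 0.0055² = 0.186365 + 0.000030 + 0.000030 + 0.231265 + 0.005041 + 0.000030 = 0.422761
B_III = 1 / 0.422761 = 2.3654
Σp_Iᵢ² = 0.2500² + 0.1500² + 0.2250² + 0.2000² + 0.0750² + 0.1000² = 0.062500 + 0.022500 + 0.050625 + 0.040000 + 0.005625 + 0.010000 = 0.191250
B_I = 1 / 0.191250 = 5.2288
Highest B → broadest niche (most generalist): morphospecies I (B = 5.23).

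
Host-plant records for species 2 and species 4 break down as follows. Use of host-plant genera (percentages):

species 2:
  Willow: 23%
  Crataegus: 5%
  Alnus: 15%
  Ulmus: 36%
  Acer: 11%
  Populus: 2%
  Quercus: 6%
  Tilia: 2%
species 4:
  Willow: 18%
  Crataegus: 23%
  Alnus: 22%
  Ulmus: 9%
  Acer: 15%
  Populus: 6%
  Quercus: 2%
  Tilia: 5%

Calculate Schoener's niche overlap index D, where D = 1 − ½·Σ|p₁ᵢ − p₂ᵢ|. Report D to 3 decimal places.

0.640

Convert percentages to proportions (divide by 100).
Σ|p₁ᵢ − p₂ᵢ| = 0.05 + 0.18 + 0.07 + 0.27 + 0.04 + 0.04 + 0.04 + 0.03 = 0.72
D = 1 − ½ × 0.72 = 1 − 0.360 = 0.64000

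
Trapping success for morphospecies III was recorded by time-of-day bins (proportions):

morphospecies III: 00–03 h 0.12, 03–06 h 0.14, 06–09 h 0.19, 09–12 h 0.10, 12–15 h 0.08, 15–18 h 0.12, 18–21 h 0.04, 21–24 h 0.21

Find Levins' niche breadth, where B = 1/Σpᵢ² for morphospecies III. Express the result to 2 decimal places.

6.82

Σpᵢ² = 0.12² + 0.14² + 0.19² + 0.10² + 0.08² + 0.12² + 0.04² + 0.21² = 0.0144 + 0.0196 + 0.0361 + 0.0100 + 0.0064 + 0.0144 + 0.0016 + 0.0441 = 0.1466
B = 1 / 0.1466 = 6.8213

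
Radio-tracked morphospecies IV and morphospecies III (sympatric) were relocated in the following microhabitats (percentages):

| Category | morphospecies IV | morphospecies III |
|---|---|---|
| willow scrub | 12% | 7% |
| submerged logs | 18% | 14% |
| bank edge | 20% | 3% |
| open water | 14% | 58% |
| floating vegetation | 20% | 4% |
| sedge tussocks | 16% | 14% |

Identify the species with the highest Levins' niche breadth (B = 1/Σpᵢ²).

morphospecies IV

Convert percentages to proportions (divide by 100).
Σp_IVᵢ² = 0.12² + 0.18² + 0.20² + 0.14² + 0.20² + 0.16² = 0.0144 + 0.0324 + 0.0400 + 0.0196 + 0.0400 + 0.0256 = 0.1720
B_IV = 1 / 0.1720 = 5.8140
Σp_IIIᵢ² = 0.07² + 0.14² + 0.03² + 0.58² + 0.04² + 0.14² = 0.0049 + 0.0196 + 0.0009 + 0.3364 + 0.0016 + 0.0196 = 0.3830
B_III = 1 / 0.3830 = 2.6110
Highest B → broadest niche (most generalist): morphospecies IV (B = 5.81).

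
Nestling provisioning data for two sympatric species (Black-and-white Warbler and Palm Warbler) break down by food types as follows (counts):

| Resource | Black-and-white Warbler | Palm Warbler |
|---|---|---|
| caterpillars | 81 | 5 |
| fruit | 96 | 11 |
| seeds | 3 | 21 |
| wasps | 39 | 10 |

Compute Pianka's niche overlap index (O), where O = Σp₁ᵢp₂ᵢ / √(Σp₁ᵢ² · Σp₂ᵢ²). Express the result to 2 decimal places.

Proportions for Black-and-white Warbler (n=219): 81/219=0.3699, 96/219=0.4384, 3/219=0.0137, 39/219=0.1781
Proportions for Palm Warbler (n=47): 5/47=0.1064, 11/47=0.2340, 21/47=0.4468, 10/47=0.2128
Σ p₁ᵢp₂ᵢ = 0.039357 + 0.102586 + 0.006121 + 0.037900 = 0.185964
Σp_1ᵢ² = 0.3699² + 0.4384² + 0.0137² + 0.1781² = 0.136826 + 0.192195 + 0.000188 + 0.031720 = 0.360929
Σp_2ᵢ² = 0.1064² + 0.2340² + 0.4468² + 0.2128² = 0.011321 + 0.054756 + 0.199630 + 0.045284 = 0.310991
O = 0.185964 / √(0.360929 × 0.310991) = 0.185964 / 0.3350309 = 0.5551

0.56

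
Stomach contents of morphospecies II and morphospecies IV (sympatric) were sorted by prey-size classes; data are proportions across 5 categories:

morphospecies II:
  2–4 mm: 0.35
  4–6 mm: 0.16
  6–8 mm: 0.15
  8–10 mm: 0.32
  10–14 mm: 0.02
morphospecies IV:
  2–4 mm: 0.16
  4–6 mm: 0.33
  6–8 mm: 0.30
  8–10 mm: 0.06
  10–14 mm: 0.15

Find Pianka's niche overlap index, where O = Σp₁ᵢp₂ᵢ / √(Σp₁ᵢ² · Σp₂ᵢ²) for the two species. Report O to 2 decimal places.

0.67

Σ p₁ᵢp₂ᵢ = 0.0560 + 0.0528 + 0.0450 + 0.0192 + 0.0030 = 0.1760
Σp_1ᵢ² = 0.35² + 0.16² + 0.15² + 0.32² + 0.02² = 0.1225 + 0.0256 + 0.0225 + 0.1024 + 0.0004 = 0.2734
Σp_2ᵢ² = 0.16² + 0.33² + 0.30² + 0.06² + 0.15² = 0.0256 + 0.1089 + 0.0900 + 0.0036 + 0.0225 = 0.2506
O = 0.1760 / √(0.2734 × 0.2506) = 0.1760 / 0.26175 = 0.6724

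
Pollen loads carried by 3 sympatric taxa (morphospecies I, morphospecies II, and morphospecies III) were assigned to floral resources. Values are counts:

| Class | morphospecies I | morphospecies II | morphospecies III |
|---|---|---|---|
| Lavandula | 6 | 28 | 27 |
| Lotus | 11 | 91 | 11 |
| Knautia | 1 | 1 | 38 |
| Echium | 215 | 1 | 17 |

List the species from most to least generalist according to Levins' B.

morphospecies III > morphospecies II > morphospecies I

Proportions for morphospecies I (n=233): 6/233=0.0258, 11/233=0.0472, 1/233=0.0043, 215/233=0.9227
Proportions for morphospecies II (n=121): 28/121=0.2314, 91/121=0.7521, 1/121=0.0083, 1/121=0.0083
Proportions for morphospecies III (n=93): 27/93=0.2903, 11/93=0.1183, 38/93=0.4086, 17/93=0.1828
Σp_Iᵢ² = 0.0258² + 0.0472² + 0.0043² + 0.9227² = 0.000666 + 0.002228 + 0.000018 + 0.851375 = 0.854287
B_I = 1 / 0.854287 = 1.1706
Σp_IIᵢ² = 0.2314² + 0.7521² + 0.0083² + 0.0083² = 0.053546 + 0.565654 + 0.000069 + 0.000069 = 0.619338
B_II = 1 / 0.619338 = 1.6146
Σp_IIIᵢ² = 0.2903² + 0.1183² + 0.4086² + 0.1828² = 0.084274 + 0.013995 + 0.166954 + 0.033416 = 0.298639
B_III = 1 / 0.298639 = 3.3485
Ranking by B (broadest → narrowest): morphospecies III (3.35) > morphospecies II (1.61) > morphospecies I (1.17)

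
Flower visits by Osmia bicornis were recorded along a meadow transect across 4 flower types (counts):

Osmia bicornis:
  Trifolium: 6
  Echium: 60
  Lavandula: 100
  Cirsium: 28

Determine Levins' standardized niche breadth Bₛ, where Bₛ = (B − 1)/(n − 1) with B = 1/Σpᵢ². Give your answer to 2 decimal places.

0.54

Proportions for Osmia bicornis (n=194): 6/194=0.0309, 60/194=0.3093, 100/194=0.5155, 28/194=0.1443
Σpᵢ² = 0.0309² + 0.3093² + 0.5155² + 0.1443² = 0.000955 + 0.095666 + 0.265740 + 0.020822 = 0.383183
B = 1 / 0.383183 = 2.6097
Bₛ = (B − 1)/(n − 1) = (2.6097 − 1)/(4 − 1) = 1.6097/3 = 0.5366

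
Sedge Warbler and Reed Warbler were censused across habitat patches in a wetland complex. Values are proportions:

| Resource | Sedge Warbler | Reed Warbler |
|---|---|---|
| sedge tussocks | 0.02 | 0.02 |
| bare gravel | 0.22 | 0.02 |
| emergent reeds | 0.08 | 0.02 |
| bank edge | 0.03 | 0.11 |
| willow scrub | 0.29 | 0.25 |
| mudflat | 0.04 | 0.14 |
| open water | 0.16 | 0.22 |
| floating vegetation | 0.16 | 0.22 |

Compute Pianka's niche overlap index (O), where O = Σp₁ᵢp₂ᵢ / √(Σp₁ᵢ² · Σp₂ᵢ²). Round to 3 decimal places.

Σ p₁ᵢp₂ᵢ = 0.0004 + 0.0044 + 0.0016 + 0.0033 + 0.0725 + 0.0056 + 0.0352 + 0.0352 = 0.1582
Σp_1ᵢ² = 0.02² + 0.22² + 0.08² + 0.03² + 0.29² + 0.04² + 0.16² + 0.16² = 0.0004 + 0.0484 + 0.0064 + 0.0009 + 0.0841 + 0.0016 + 0.0256 + 0.0256 = 0.1930
Σp_2ᵢ² = 0.02² + 0.02² + 0.02² + 0.11² + 0.25² + 0.14² + 0.22² + 0.22² = 0.0004 + 0.0004 + 0.0004 + 0.0121 + 0.0625 + 0.0196 + 0.0484 + 0.0484 = 0.1922
O = 0.1582 / √(0.1930 × 0.1922) = 0.1582 / 0.192600 = 0.82139

0.821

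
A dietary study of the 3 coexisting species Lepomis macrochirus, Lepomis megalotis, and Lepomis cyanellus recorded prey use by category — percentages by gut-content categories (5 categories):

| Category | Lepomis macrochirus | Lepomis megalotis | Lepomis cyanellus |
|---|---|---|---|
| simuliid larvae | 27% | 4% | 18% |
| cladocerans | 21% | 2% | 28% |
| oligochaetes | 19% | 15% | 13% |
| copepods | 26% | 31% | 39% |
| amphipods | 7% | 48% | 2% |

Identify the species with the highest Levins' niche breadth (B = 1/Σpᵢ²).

Lepomis macrochirus

Convert percentages to proportions (divide by 100).
Σp_macrᵢ² = 0.27² + 0.21² + 0.19² + 0.26² + 0.07² = 0.0729 + 0.0441 + 0.0361 + 0.0676 + 0.0049 = 0.2256
B_macr = 1 / 0.2256 = 4.4326
Σp_megaᵢ² = 0.04² + 0.02² + 0.15² + 0.31² + 0.48² = 0.0016 + 0.0004 + 0.0225 + 0.0961 + 0.2304 = 0.3510
B_mega = 1 / 0.3510 = 2.8490
Σp_cyanᵢ² = 0.18² + 0.28² + 0.13² + 0.39² + 0.02² = 0.0324 + 0.0784 + 0.0169 + 0.1521 + 0.0004 = 0.2802
B_cyan = 1 / 0.2802 = 3.5689
Highest B → broadest niche (most generalist): Lepomis macrochirus (B = 4.43).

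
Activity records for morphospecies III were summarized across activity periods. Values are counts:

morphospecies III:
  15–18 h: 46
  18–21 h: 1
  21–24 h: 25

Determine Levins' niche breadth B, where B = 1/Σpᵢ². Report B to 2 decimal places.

1.89

Proportions for morphospecies III (n=72): 46/72=0.6389, 1/72=0.0139, 25/72=0.3472
Σpᵢ² = 0.6389² + 0.0139² + 0.3472² = 0.408193 + 0.000193 + 0.120548 = 0.528934
B = 1 / 0.528934 = 1.8906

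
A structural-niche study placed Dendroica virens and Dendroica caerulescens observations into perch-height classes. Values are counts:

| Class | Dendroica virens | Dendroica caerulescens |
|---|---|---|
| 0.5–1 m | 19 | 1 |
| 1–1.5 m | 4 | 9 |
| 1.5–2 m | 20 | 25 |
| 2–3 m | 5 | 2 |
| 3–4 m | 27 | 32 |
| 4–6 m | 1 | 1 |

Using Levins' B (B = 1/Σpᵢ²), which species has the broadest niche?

Proportions for Dendroica virens (n=76): 19/76=0.2500, 4/76=0.0526, 20/76=0.2632, 5/76=0.0658, 27/76=0.3553, 1/76=0.0132
Proportions for Dendroica caerulescens (n=70): 1/70=0.0143, 9/70=0.1286, 25/70=0.3571, 2/70=0.0286, 32/70=0.4571, 1/70=0.0143
Σp_vireᵢ² = 0.2500² + 0.0526² + 0.2632² + 0.0658² + 0.3553² + 0.0132² = 0.062500 + 0.002767 + 0.069274 + 0.004330 + 0.126238 + 0.000174 = 0.265283
B_vire = 1 / 0.265283 = 3.7696
Σp_caerᵢ² = 0.0143² + 0.1286² + 0.3571² + 0.0286² + 0.4571² + 0.0143² = 0.000204 + 0.016538 + 0.127520 + 0.000818 + 0.208940 + 0.000204 = 0.354224
B_caer = 1 / 0.354224 = 2.8231
Highest B → broadest niche (most generalist): Dendroica virens (B = 3.77).

Dendroica virens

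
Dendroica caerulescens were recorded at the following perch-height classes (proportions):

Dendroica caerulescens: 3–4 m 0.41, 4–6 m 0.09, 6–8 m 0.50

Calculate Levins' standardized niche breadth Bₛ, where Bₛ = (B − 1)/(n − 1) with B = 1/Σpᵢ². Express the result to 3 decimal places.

Σpᵢ² = 0.41² + 0.09² + 0.50² = 0.1681 + 0.0081 + 0.2500 = 0.4262
B = 1 / 0.4262 = 2.34632
Bₛ = (B − 1)/(n − 1) = (2.34632 − 1)/(3 − 1) = 1.34632/2 = 0.67316

0.673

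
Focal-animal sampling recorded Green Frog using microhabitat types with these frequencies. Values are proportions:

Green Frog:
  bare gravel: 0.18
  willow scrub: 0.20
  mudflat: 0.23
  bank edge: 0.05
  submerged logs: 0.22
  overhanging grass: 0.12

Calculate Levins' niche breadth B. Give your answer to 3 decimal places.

5.247

Σpᵢ² = 0.18² + 0.20² + 0.23² + 0.05² + 0.22² + 0.12² = 0.0324 + 0.0400 + 0.0529 + 0.0025 + 0.0484 + 0.0144 = 0.1906
B = 1 / 0.1906 = 5.24659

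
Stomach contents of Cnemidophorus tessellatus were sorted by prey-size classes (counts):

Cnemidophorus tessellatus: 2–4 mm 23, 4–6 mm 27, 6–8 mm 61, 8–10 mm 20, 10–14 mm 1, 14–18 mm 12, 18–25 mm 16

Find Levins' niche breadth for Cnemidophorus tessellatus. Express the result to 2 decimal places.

Proportions for Cnemidophorus tessellatus (n=160): 23/160=0.1438, 27/160=0.1688, 61/160=0.3813, 20/160=0.1250, 1/160=0.0063, 12/160=0.0750, 16/160=0.1000
Σpᵢ² = 0.1438² + 0.1688² + 0.3813² + 0.1250² + 0.0063² + 0.0750² + 0.1000² = 0.020678 + 0.028493 + 0.145390 + 0.015625 + 0.000040 + 0.005625 + 0.010000 = 0.225851
B = 1 / 0.225851 = 4.4277

4.43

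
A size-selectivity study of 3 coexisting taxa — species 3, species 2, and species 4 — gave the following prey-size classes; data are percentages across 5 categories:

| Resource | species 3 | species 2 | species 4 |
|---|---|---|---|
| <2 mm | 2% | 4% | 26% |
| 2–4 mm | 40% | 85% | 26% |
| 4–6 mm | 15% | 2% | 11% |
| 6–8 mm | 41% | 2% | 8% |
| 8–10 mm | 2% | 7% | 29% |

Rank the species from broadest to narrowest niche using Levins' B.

Convert percentages to proportions (divide by 100).
Σp_3ᵢ² = 0.02² + 0.40² + 0.15² + 0.41² + 0.02² = 0.0004 + 0.1600 + 0.0225 + 0.1681 + 0.0004 = 0.3514
B_3 = 1 / 0.3514 = 2.8458
Σp_2ᵢ² = 0.04² + 0.85² + 0.02² + 0.02² + 0.07² = 0.0016 + 0.7225 + 0.0004 + 0.0004 + 0.0049 = 0.7298
B_2 = 1 / 0.7298 = 1.3702
Σp_4ᵢ² = 0.26² + 0.26² + 0.11² + 0.08² + 0.29² = 0.0676 + 0.0676 + 0.0121 + 0.0064 + 0.0841 = 0.2378
B_4 = 1 / 0.2378 = 4.2052
Ranking by B (broadest → narrowest): species 4 (4.21) > species 3 (2.85) > species 2 (1.37)

species 4 > species 3 > species 2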